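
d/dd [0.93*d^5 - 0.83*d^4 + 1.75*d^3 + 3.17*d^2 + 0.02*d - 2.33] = 4.65*d^4 - 3.32*d^3 + 5.25*d^2 + 6.34*d + 0.02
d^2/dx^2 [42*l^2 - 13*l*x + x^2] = 2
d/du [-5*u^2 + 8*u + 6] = 8 - 10*u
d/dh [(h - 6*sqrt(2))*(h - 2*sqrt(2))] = 2*h - 8*sqrt(2)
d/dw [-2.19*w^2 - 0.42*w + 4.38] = -4.38*w - 0.42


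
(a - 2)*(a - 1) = a^2 - 3*a + 2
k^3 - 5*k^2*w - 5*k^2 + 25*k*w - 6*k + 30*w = (k - 6)*(k + 1)*(k - 5*w)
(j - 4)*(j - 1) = j^2 - 5*j + 4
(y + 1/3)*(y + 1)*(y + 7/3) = y^3 + 11*y^2/3 + 31*y/9 + 7/9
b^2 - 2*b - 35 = (b - 7)*(b + 5)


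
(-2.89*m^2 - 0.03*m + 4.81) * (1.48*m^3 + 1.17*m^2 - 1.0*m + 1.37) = -4.2772*m^5 - 3.4257*m^4 + 9.9737*m^3 + 1.6984*m^2 - 4.8511*m + 6.5897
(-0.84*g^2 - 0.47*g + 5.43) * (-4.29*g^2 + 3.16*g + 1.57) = 3.6036*g^4 - 0.6381*g^3 - 26.0987*g^2 + 16.4209*g + 8.5251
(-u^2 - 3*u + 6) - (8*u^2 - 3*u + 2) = 4 - 9*u^2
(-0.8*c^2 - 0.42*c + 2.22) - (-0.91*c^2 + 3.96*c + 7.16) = 0.11*c^2 - 4.38*c - 4.94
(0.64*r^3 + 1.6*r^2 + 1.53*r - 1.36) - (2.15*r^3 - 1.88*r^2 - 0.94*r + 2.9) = -1.51*r^3 + 3.48*r^2 + 2.47*r - 4.26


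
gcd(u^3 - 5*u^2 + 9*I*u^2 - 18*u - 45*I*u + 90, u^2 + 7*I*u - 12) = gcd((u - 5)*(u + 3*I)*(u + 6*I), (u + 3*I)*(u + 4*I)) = u + 3*I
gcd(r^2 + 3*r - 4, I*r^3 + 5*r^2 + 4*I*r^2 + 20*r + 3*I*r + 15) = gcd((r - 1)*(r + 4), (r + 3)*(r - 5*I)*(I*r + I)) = 1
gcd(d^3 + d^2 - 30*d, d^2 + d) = d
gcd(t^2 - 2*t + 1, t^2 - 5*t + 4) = t - 1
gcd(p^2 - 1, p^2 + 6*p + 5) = p + 1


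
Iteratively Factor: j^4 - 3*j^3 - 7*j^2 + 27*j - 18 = (j + 3)*(j^3 - 6*j^2 + 11*j - 6) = (j - 3)*(j + 3)*(j^2 - 3*j + 2) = (j - 3)*(j - 1)*(j + 3)*(j - 2)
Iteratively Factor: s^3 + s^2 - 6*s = (s - 2)*(s^2 + 3*s) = (s - 2)*(s + 3)*(s)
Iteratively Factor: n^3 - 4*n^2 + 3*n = (n - 1)*(n^2 - 3*n) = (n - 3)*(n - 1)*(n)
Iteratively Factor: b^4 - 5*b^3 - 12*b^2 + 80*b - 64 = (b - 1)*(b^3 - 4*b^2 - 16*b + 64) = (b - 4)*(b - 1)*(b^2 - 16) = (b - 4)*(b - 1)*(b + 4)*(b - 4)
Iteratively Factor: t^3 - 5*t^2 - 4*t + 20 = (t - 5)*(t^2 - 4) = (t - 5)*(t - 2)*(t + 2)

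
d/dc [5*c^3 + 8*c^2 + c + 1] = 15*c^2 + 16*c + 1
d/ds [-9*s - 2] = -9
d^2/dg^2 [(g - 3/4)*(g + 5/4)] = 2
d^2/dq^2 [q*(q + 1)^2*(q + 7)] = 12*q^2 + 54*q + 30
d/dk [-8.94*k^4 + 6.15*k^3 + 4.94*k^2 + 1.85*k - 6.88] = -35.76*k^3 + 18.45*k^2 + 9.88*k + 1.85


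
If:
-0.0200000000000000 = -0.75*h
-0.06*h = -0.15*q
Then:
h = 0.03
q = 0.01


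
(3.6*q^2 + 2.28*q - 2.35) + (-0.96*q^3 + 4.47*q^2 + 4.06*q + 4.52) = -0.96*q^3 + 8.07*q^2 + 6.34*q + 2.17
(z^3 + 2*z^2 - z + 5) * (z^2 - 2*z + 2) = z^5 - 3*z^3 + 11*z^2 - 12*z + 10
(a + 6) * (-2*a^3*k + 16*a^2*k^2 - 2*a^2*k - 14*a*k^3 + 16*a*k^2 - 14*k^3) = -2*a^4*k + 16*a^3*k^2 - 14*a^3*k - 14*a^2*k^3 + 112*a^2*k^2 - 12*a^2*k - 98*a*k^3 + 96*a*k^2 - 84*k^3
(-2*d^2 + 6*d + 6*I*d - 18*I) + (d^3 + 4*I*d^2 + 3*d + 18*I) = d^3 - 2*d^2 + 4*I*d^2 + 9*d + 6*I*d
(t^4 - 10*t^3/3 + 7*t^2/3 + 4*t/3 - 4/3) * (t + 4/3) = t^5 - 2*t^4 - 19*t^3/9 + 40*t^2/9 + 4*t/9 - 16/9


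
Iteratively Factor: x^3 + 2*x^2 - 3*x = (x + 3)*(x^2 - x) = x*(x + 3)*(x - 1)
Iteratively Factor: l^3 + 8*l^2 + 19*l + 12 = (l + 3)*(l^2 + 5*l + 4) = (l + 3)*(l + 4)*(l + 1)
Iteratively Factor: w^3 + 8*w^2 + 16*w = (w)*(w^2 + 8*w + 16) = w*(w + 4)*(w + 4)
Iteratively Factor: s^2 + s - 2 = (s + 2)*(s - 1)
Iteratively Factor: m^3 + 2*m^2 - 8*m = (m - 2)*(m^2 + 4*m) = m*(m - 2)*(m + 4)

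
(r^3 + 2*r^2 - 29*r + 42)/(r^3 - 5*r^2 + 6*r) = (r + 7)/r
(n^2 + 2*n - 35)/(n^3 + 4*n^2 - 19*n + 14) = (n - 5)/(n^2 - 3*n + 2)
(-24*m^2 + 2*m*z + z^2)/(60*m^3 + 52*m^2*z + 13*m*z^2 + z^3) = (-4*m + z)/(10*m^2 + 7*m*z + z^2)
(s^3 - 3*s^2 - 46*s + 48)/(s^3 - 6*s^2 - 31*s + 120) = (s^2 + 5*s - 6)/(s^2 + 2*s - 15)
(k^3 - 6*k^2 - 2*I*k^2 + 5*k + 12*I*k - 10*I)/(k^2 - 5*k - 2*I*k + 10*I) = k - 1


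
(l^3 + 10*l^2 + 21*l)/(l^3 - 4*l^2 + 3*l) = (l^2 + 10*l + 21)/(l^2 - 4*l + 3)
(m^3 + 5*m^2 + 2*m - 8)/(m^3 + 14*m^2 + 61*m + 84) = (m^2 + m - 2)/(m^2 + 10*m + 21)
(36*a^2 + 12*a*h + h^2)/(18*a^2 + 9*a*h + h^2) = (6*a + h)/(3*a + h)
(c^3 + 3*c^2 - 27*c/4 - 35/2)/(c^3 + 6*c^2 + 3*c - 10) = (c^2 + c - 35/4)/(c^2 + 4*c - 5)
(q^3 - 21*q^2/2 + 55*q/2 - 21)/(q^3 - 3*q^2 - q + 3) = (q^3 - 21*q^2/2 + 55*q/2 - 21)/(q^3 - 3*q^2 - q + 3)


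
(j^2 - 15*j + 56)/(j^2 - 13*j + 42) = (j - 8)/(j - 6)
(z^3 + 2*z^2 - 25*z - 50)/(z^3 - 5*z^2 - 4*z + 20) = (z + 5)/(z - 2)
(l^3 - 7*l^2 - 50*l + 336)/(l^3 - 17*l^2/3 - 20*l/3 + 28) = 3*(l^2 - l - 56)/(3*l^2 + l - 14)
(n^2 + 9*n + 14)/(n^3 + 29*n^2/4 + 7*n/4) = 4*(n + 2)/(n*(4*n + 1))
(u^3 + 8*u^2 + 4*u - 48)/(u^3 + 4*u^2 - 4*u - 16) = (u + 6)/(u + 2)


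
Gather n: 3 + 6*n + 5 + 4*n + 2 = 10*n + 10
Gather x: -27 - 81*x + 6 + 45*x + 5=-36*x - 16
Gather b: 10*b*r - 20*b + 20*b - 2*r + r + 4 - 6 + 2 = 10*b*r - r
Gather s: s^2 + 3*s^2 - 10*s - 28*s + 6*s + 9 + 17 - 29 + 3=4*s^2 - 32*s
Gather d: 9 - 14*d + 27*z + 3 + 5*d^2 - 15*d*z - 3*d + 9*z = 5*d^2 + d*(-15*z - 17) + 36*z + 12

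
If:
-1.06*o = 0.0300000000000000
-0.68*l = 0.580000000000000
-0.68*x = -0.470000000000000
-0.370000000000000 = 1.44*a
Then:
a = -0.26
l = -0.85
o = -0.03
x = 0.69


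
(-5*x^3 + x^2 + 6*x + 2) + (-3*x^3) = -8*x^3 + x^2 + 6*x + 2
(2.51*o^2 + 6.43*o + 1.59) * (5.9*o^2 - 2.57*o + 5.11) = 14.809*o^4 + 31.4863*o^3 + 5.682*o^2 + 28.771*o + 8.1249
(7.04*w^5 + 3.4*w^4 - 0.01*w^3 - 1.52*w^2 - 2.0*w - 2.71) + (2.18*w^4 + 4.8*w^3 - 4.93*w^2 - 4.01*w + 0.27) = 7.04*w^5 + 5.58*w^4 + 4.79*w^3 - 6.45*w^2 - 6.01*w - 2.44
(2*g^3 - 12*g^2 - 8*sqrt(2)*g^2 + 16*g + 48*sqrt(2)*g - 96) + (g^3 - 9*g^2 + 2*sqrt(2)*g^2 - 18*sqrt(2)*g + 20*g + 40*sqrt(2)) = 3*g^3 - 21*g^2 - 6*sqrt(2)*g^2 + 36*g + 30*sqrt(2)*g - 96 + 40*sqrt(2)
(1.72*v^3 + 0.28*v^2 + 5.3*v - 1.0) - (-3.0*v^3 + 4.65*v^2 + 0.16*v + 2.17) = 4.72*v^3 - 4.37*v^2 + 5.14*v - 3.17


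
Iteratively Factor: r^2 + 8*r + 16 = (r + 4)*(r + 4)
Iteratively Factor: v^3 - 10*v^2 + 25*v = (v - 5)*(v^2 - 5*v) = v*(v - 5)*(v - 5)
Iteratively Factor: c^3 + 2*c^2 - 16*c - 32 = (c + 4)*(c^2 - 2*c - 8) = (c + 2)*(c + 4)*(c - 4)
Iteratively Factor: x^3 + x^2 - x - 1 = (x - 1)*(x^2 + 2*x + 1) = (x - 1)*(x + 1)*(x + 1)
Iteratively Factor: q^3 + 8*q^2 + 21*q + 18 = (q + 2)*(q^2 + 6*q + 9) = (q + 2)*(q + 3)*(q + 3)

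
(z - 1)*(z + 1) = z^2 - 1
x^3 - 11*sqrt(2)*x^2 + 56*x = x*(x - 7*sqrt(2))*(x - 4*sqrt(2))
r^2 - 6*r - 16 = (r - 8)*(r + 2)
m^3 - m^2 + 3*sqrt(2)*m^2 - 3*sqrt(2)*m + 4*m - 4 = (m - 1)*(m + sqrt(2))*(m + 2*sqrt(2))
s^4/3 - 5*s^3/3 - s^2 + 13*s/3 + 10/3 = (s/3 + 1/3)*(s - 5)*(s - 2)*(s + 1)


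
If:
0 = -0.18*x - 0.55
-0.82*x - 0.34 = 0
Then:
No Solution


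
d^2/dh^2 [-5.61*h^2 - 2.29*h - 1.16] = -11.2200000000000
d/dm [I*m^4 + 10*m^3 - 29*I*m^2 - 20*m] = 4*I*m^3 + 30*m^2 - 58*I*m - 20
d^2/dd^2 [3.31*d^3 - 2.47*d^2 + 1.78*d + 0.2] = 19.86*d - 4.94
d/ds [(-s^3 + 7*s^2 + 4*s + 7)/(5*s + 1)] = (-10*s^3 + 32*s^2 + 14*s - 31)/(25*s^2 + 10*s + 1)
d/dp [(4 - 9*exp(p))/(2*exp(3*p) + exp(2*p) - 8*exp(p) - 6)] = (2*(9*exp(p) - 4)*(3*exp(2*p) + exp(p) - 4) - 18*exp(3*p) - 9*exp(2*p) + 72*exp(p) + 54)*exp(p)/(2*exp(3*p) + exp(2*p) - 8*exp(p) - 6)^2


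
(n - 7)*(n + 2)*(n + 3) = n^3 - 2*n^2 - 29*n - 42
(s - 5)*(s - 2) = s^2 - 7*s + 10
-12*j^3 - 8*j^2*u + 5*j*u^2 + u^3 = (-2*j + u)*(j + u)*(6*j + u)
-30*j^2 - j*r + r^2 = (-6*j + r)*(5*j + r)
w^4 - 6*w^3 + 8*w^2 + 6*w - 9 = (w - 3)^2*(w - 1)*(w + 1)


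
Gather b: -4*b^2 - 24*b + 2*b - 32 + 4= -4*b^2 - 22*b - 28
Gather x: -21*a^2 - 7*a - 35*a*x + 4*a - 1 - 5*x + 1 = -21*a^2 - 3*a + x*(-35*a - 5)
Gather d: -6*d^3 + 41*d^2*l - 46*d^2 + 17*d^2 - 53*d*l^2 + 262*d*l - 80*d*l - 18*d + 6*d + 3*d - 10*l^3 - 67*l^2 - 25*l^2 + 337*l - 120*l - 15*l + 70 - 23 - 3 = -6*d^3 + d^2*(41*l - 29) + d*(-53*l^2 + 182*l - 9) - 10*l^3 - 92*l^2 + 202*l + 44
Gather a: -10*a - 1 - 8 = -10*a - 9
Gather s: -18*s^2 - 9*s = -18*s^2 - 9*s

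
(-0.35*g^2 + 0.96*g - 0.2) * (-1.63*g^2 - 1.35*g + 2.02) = 0.5705*g^4 - 1.0923*g^3 - 1.677*g^2 + 2.2092*g - 0.404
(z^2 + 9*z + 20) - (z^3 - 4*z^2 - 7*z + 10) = -z^3 + 5*z^2 + 16*z + 10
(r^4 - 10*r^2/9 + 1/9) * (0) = 0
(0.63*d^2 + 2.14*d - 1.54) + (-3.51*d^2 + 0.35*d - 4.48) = -2.88*d^2 + 2.49*d - 6.02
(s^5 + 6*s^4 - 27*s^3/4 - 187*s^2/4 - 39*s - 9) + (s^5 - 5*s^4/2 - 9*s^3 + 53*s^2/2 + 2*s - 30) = 2*s^5 + 7*s^4/2 - 63*s^3/4 - 81*s^2/4 - 37*s - 39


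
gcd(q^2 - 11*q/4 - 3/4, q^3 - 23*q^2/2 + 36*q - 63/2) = q - 3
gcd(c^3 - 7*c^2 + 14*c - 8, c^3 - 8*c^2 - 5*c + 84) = c - 4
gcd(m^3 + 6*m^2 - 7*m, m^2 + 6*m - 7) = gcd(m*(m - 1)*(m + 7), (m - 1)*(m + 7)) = m^2 + 6*m - 7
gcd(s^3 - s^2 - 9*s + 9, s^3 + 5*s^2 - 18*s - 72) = s + 3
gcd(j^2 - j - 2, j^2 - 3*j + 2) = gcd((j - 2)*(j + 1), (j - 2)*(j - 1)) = j - 2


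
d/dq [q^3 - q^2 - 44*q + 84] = 3*q^2 - 2*q - 44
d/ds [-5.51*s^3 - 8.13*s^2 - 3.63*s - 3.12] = -16.53*s^2 - 16.26*s - 3.63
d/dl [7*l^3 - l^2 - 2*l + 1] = 21*l^2 - 2*l - 2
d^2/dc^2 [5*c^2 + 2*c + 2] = 10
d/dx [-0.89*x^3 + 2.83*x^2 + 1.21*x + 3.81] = -2.67*x^2 + 5.66*x + 1.21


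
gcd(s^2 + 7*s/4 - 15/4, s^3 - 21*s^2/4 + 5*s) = s - 5/4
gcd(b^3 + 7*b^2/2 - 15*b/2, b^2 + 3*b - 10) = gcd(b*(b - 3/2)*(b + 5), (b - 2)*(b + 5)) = b + 5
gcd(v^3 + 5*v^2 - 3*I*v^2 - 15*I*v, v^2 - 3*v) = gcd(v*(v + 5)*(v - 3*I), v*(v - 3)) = v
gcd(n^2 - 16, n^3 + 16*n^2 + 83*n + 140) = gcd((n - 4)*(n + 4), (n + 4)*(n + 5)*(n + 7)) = n + 4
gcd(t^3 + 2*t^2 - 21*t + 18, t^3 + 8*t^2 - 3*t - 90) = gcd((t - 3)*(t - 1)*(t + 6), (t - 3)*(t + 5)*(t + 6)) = t^2 + 3*t - 18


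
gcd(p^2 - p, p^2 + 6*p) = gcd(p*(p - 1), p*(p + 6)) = p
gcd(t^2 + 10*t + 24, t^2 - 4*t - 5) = 1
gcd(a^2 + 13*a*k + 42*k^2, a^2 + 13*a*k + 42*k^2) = a^2 + 13*a*k + 42*k^2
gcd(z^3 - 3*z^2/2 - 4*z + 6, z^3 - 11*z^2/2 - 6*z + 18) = z^2 + z/2 - 3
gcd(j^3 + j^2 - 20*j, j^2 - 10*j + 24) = j - 4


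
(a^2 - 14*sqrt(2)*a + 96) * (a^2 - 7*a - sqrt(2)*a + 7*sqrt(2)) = a^4 - 15*sqrt(2)*a^3 - 7*a^3 + 124*a^2 + 105*sqrt(2)*a^2 - 868*a - 96*sqrt(2)*a + 672*sqrt(2)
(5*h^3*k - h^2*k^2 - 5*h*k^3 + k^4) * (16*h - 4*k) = 80*h^4*k - 36*h^3*k^2 - 76*h^2*k^3 + 36*h*k^4 - 4*k^5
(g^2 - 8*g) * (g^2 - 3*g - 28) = g^4 - 11*g^3 - 4*g^2 + 224*g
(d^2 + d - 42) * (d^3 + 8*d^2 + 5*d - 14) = d^5 + 9*d^4 - 29*d^3 - 345*d^2 - 224*d + 588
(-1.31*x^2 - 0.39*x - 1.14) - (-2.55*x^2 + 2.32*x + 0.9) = 1.24*x^2 - 2.71*x - 2.04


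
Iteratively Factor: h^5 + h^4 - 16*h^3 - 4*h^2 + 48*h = (h + 4)*(h^4 - 3*h^3 - 4*h^2 + 12*h) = (h - 3)*(h + 4)*(h^3 - 4*h) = h*(h - 3)*(h + 4)*(h^2 - 4) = h*(h - 3)*(h - 2)*(h + 4)*(h + 2)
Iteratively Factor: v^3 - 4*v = (v + 2)*(v^2 - 2*v) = v*(v + 2)*(v - 2)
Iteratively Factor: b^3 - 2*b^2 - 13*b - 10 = (b + 2)*(b^2 - 4*b - 5) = (b - 5)*(b + 2)*(b + 1)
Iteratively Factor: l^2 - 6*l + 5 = (l - 5)*(l - 1)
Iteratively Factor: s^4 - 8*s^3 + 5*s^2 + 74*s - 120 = (s - 4)*(s^3 - 4*s^2 - 11*s + 30) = (s - 4)*(s + 3)*(s^2 - 7*s + 10) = (s - 5)*(s - 4)*(s + 3)*(s - 2)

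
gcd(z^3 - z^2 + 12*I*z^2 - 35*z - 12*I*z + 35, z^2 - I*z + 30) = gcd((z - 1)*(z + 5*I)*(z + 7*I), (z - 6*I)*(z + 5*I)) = z + 5*I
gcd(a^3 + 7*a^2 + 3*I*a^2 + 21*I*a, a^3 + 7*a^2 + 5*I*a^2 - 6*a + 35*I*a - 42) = a^2 + a*(7 + 3*I) + 21*I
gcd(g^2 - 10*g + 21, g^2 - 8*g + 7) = g - 7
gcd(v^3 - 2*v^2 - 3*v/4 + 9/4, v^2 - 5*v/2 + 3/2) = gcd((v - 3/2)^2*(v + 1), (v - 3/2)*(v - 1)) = v - 3/2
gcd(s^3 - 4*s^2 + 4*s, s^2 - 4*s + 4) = s^2 - 4*s + 4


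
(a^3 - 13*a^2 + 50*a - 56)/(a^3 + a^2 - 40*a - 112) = (a^2 - 6*a + 8)/(a^2 + 8*a + 16)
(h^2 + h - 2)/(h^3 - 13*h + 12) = (h + 2)/(h^2 + h - 12)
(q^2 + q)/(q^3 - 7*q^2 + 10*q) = (q + 1)/(q^2 - 7*q + 10)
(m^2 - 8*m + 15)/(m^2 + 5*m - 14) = (m^2 - 8*m + 15)/(m^2 + 5*m - 14)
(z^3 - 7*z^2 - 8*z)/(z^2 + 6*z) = (z^2 - 7*z - 8)/(z + 6)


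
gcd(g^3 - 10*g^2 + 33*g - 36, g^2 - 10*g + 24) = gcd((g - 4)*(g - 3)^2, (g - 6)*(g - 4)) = g - 4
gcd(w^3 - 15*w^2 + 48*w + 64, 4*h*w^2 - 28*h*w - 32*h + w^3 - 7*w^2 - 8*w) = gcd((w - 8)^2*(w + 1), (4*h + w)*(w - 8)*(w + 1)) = w^2 - 7*w - 8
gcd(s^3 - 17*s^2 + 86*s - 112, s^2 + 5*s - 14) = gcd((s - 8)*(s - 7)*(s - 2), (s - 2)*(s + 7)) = s - 2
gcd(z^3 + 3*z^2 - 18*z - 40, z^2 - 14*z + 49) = 1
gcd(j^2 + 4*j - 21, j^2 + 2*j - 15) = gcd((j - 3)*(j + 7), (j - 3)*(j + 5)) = j - 3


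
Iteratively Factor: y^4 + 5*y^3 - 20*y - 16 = (y + 4)*(y^3 + y^2 - 4*y - 4) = (y + 2)*(y + 4)*(y^2 - y - 2) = (y + 1)*(y + 2)*(y + 4)*(y - 2)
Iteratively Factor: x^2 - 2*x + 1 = (x - 1)*(x - 1)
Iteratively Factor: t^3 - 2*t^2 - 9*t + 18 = (t - 3)*(t^2 + t - 6) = (t - 3)*(t - 2)*(t + 3)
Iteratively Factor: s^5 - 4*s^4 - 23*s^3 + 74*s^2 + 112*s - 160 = (s - 5)*(s^4 + s^3 - 18*s^2 - 16*s + 32) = (s - 5)*(s + 2)*(s^3 - s^2 - 16*s + 16) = (s - 5)*(s - 4)*(s + 2)*(s^2 + 3*s - 4) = (s - 5)*(s - 4)*(s + 2)*(s + 4)*(s - 1)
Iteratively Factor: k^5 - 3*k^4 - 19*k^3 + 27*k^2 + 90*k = (k)*(k^4 - 3*k^3 - 19*k^2 + 27*k + 90) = k*(k - 5)*(k^3 + 2*k^2 - 9*k - 18) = k*(k - 5)*(k + 2)*(k^2 - 9) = k*(k - 5)*(k - 3)*(k + 2)*(k + 3)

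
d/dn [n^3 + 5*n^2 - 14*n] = 3*n^2 + 10*n - 14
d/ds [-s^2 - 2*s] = -2*s - 2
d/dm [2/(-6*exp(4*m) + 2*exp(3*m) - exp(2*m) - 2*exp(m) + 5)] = 4*(12*exp(3*m) - 3*exp(2*m) + exp(m) + 1)*exp(m)/(6*exp(4*m) - 2*exp(3*m) + exp(2*m) + 2*exp(m) - 5)^2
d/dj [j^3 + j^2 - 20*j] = 3*j^2 + 2*j - 20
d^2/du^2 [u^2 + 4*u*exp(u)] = 4*u*exp(u) + 8*exp(u) + 2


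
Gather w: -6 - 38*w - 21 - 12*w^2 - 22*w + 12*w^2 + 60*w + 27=0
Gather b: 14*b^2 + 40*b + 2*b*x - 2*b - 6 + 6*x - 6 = 14*b^2 + b*(2*x + 38) + 6*x - 12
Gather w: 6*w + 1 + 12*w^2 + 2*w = 12*w^2 + 8*w + 1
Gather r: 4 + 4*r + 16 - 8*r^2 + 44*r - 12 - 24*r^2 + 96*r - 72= -32*r^2 + 144*r - 64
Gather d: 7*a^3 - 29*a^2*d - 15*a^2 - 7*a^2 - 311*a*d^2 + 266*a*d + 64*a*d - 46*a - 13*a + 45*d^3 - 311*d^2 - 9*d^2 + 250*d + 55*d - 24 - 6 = 7*a^3 - 22*a^2 - 59*a + 45*d^3 + d^2*(-311*a - 320) + d*(-29*a^2 + 330*a + 305) - 30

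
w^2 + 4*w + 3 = (w + 1)*(w + 3)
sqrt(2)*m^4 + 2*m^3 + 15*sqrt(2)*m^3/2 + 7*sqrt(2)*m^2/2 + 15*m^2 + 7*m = m*(m + 7)*(m + sqrt(2))*(sqrt(2)*m + sqrt(2)/2)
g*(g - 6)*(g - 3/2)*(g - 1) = g^4 - 17*g^3/2 + 33*g^2/2 - 9*g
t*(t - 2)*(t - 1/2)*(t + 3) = t^4 + t^3/2 - 13*t^2/2 + 3*t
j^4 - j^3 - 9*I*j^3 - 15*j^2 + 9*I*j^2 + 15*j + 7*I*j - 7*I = (j - 1)*(j - 7*I)*(j - I)^2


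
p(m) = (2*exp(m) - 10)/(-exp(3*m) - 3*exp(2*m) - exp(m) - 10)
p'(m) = (2*exp(m) - 10)*(3*exp(3*m) + 6*exp(2*m) + exp(m))/(-exp(3*m) - 3*exp(2*m) - exp(m) - 10)^2 + 2*exp(m)/(-exp(3*m) - 3*exp(2*m) - exp(m) - 10) = 2*((exp(m) - 5)*(3*exp(2*m) + 6*exp(m) + 1) - exp(3*m) - 3*exp(2*m) - exp(m) - 10)*exp(m)/(exp(3*m) + 3*exp(2*m) + exp(m) + 10)^2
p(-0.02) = 0.54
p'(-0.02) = -0.48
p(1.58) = 0.00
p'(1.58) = -0.05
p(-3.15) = 0.99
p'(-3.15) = -0.01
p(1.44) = 0.01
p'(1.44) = -0.08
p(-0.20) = 0.63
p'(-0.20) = -0.43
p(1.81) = -0.01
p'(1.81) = -0.02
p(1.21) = 0.04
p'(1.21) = -0.16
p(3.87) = -0.00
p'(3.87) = 0.00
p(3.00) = 0.00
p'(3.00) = 0.00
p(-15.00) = 1.00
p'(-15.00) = 0.00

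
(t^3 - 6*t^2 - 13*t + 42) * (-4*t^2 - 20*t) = -4*t^5 + 4*t^4 + 172*t^3 + 92*t^2 - 840*t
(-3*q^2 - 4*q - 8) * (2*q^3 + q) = -6*q^5 - 8*q^4 - 19*q^3 - 4*q^2 - 8*q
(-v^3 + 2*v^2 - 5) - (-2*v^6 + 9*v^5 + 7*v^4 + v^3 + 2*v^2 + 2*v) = 2*v^6 - 9*v^5 - 7*v^4 - 2*v^3 - 2*v - 5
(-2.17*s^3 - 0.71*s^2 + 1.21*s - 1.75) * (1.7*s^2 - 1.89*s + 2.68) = -3.689*s^5 + 2.8943*s^4 - 2.4167*s^3 - 7.1647*s^2 + 6.5503*s - 4.69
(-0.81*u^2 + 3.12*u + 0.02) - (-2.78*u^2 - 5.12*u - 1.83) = 1.97*u^2 + 8.24*u + 1.85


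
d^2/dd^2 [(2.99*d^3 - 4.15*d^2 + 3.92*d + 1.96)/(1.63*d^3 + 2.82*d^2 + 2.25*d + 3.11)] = (-49.539938*d^6 - 3.30466200000004*d^5 + 80.0365859999999*d^4 + 502.760776*d^3 + 242.103282*d^2 - 17.755398*d - 149.673014)/(4.330747*d^9 + 22.477374*d^8 + 56.821311*d^7 + 109.268745*d^6 + 164.206881*d^5 + 185.460192*d^4 + 177.084894*d^3 + 129.059091*d^2 + 65.286675*d + 30.080231)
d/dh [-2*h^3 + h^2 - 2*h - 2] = -6*h^2 + 2*h - 2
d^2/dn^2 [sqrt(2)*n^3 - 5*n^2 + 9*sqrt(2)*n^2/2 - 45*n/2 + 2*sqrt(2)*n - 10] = 6*sqrt(2)*n - 10 + 9*sqrt(2)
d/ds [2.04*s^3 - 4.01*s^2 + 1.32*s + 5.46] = 6.12*s^2 - 8.02*s + 1.32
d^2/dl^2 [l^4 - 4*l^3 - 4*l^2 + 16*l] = 12*l^2 - 24*l - 8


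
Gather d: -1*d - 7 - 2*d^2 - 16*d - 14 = -2*d^2 - 17*d - 21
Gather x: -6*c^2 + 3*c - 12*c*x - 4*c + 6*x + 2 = -6*c^2 - c + x*(6 - 12*c) + 2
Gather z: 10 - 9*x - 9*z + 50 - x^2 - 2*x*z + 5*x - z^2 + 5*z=-x^2 - 4*x - z^2 + z*(-2*x - 4) + 60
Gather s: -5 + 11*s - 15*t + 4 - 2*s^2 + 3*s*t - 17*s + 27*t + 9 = -2*s^2 + s*(3*t - 6) + 12*t + 8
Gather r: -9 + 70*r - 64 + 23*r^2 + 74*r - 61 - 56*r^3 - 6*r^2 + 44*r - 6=-56*r^3 + 17*r^2 + 188*r - 140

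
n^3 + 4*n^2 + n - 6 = (n - 1)*(n + 2)*(n + 3)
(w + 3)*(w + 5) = w^2 + 8*w + 15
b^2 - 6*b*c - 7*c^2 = (b - 7*c)*(b + c)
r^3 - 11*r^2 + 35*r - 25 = (r - 5)^2*(r - 1)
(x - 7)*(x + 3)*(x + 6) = x^3 + 2*x^2 - 45*x - 126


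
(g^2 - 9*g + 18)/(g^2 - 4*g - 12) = (g - 3)/(g + 2)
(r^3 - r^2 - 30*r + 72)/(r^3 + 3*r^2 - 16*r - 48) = (r^2 + 3*r - 18)/(r^2 + 7*r + 12)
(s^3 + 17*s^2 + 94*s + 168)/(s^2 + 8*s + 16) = (s^2 + 13*s + 42)/(s + 4)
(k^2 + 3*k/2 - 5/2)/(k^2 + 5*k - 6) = (k + 5/2)/(k + 6)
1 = 1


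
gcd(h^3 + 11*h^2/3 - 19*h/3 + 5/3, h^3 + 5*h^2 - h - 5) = h^2 + 4*h - 5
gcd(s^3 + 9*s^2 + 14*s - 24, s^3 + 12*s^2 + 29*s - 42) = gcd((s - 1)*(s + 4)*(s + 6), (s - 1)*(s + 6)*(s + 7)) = s^2 + 5*s - 6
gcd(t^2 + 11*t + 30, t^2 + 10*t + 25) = t + 5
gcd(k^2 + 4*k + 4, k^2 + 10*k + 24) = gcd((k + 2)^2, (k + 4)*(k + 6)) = 1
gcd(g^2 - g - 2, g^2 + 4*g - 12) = g - 2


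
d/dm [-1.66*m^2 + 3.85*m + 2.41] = 3.85 - 3.32*m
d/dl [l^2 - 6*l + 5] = 2*l - 6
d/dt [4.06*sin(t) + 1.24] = 4.06*cos(t)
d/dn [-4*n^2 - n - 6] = -8*n - 1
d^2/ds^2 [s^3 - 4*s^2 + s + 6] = 6*s - 8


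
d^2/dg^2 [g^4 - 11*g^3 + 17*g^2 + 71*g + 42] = 12*g^2 - 66*g + 34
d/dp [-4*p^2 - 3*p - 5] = -8*p - 3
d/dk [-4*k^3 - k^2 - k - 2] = -12*k^2 - 2*k - 1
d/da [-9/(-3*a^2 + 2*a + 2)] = 18*(1 - 3*a)/(-3*a^2 + 2*a + 2)^2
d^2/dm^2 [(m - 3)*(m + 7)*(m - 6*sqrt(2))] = 6*m - 12*sqrt(2) + 8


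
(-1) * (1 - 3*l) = 3*l - 1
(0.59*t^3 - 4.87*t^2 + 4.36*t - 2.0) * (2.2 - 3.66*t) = -2.1594*t^4 + 19.1222*t^3 - 26.6716*t^2 + 16.912*t - 4.4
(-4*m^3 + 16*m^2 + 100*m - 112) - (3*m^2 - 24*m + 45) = -4*m^3 + 13*m^2 + 124*m - 157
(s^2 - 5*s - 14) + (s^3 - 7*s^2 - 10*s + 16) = s^3 - 6*s^2 - 15*s + 2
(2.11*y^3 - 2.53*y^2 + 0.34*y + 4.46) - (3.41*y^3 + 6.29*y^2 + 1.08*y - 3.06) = -1.3*y^3 - 8.82*y^2 - 0.74*y + 7.52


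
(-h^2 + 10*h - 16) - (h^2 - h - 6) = -2*h^2 + 11*h - 10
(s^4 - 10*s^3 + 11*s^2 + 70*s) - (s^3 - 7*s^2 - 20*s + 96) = s^4 - 11*s^3 + 18*s^2 + 90*s - 96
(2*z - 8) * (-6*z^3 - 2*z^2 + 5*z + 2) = -12*z^4 + 44*z^3 + 26*z^2 - 36*z - 16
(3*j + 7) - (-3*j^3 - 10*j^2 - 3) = 3*j^3 + 10*j^2 + 3*j + 10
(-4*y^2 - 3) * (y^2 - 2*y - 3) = -4*y^4 + 8*y^3 + 9*y^2 + 6*y + 9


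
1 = 1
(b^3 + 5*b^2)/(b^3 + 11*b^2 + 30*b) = b/(b + 6)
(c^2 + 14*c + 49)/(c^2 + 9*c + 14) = (c + 7)/(c + 2)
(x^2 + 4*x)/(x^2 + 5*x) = (x + 4)/(x + 5)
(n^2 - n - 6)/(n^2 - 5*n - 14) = (n - 3)/(n - 7)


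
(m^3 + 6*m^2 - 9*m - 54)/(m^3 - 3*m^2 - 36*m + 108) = (m + 3)/(m - 6)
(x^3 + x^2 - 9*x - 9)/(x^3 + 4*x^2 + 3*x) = (x - 3)/x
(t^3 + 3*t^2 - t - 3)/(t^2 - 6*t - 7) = (t^2 + 2*t - 3)/(t - 7)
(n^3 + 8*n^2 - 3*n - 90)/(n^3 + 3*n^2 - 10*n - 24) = (n^2 + 11*n + 30)/(n^2 + 6*n + 8)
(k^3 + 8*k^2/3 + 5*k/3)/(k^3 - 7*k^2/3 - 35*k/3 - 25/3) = k/(k - 5)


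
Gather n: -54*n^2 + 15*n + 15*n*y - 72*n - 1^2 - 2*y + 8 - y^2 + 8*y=-54*n^2 + n*(15*y - 57) - y^2 + 6*y + 7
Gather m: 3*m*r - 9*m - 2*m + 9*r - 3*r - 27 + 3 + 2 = m*(3*r - 11) + 6*r - 22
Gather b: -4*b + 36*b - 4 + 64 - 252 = 32*b - 192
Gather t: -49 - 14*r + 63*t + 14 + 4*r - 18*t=-10*r + 45*t - 35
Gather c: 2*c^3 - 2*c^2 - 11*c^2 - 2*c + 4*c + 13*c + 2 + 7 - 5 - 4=2*c^3 - 13*c^2 + 15*c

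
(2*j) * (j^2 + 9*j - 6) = 2*j^3 + 18*j^2 - 12*j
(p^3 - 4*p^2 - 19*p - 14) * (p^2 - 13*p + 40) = p^5 - 17*p^4 + 73*p^3 + 73*p^2 - 578*p - 560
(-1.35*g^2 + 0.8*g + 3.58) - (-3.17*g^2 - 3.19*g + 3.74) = 1.82*g^2 + 3.99*g - 0.16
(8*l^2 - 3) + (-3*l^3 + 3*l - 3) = -3*l^3 + 8*l^2 + 3*l - 6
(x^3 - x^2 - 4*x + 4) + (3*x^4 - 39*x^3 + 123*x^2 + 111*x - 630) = 3*x^4 - 38*x^3 + 122*x^2 + 107*x - 626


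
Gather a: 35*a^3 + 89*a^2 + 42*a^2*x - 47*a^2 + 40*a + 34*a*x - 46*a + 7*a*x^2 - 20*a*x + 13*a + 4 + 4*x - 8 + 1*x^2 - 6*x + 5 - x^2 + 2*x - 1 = 35*a^3 + a^2*(42*x + 42) + a*(7*x^2 + 14*x + 7)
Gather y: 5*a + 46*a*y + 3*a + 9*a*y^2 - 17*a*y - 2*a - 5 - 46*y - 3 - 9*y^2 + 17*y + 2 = 6*a + y^2*(9*a - 9) + y*(29*a - 29) - 6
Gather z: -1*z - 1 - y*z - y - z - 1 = -y + z*(-y - 2) - 2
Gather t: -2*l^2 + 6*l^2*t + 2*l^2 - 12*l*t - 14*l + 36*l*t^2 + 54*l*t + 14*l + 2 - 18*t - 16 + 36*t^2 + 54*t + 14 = t^2*(36*l + 36) + t*(6*l^2 + 42*l + 36)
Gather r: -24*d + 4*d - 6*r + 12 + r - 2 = -20*d - 5*r + 10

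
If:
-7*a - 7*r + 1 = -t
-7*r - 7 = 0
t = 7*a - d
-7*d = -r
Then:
No Solution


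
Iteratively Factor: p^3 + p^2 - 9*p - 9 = (p - 3)*(p^2 + 4*p + 3) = (p - 3)*(p + 3)*(p + 1)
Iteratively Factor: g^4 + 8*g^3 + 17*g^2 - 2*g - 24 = (g + 2)*(g^3 + 6*g^2 + 5*g - 12) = (g - 1)*(g + 2)*(g^2 + 7*g + 12) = (g - 1)*(g + 2)*(g + 4)*(g + 3)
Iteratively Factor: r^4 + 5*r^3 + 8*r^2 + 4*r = (r)*(r^3 + 5*r^2 + 8*r + 4) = r*(r + 1)*(r^2 + 4*r + 4) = r*(r + 1)*(r + 2)*(r + 2)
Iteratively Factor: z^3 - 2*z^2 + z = (z - 1)*(z^2 - z) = (z - 1)^2*(z)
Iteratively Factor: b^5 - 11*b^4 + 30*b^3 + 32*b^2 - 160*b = (b - 5)*(b^4 - 6*b^3 + 32*b) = (b - 5)*(b + 2)*(b^3 - 8*b^2 + 16*b) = (b - 5)*(b - 4)*(b + 2)*(b^2 - 4*b) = (b - 5)*(b - 4)^2*(b + 2)*(b)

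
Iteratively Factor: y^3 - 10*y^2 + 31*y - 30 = (y - 3)*(y^2 - 7*y + 10) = (y - 3)*(y - 2)*(y - 5)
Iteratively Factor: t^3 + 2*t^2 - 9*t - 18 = (t - 3)*(t^2 + 5*t + 6) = (t - 3)*(t + 2)*(t + 3)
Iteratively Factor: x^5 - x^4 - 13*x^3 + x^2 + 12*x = (x + 1)*(x^4 - 2*x^3 - 11*x^2 + 12*x) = (x + 1)*(x + 3)*(x^3 - 5*x^2 + 4*x) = x*(x + 1)*(x + 3)*(x^2 - 5*x + 4) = x*(x - 1)*(x + 1)*(x + 3)*(x - 4)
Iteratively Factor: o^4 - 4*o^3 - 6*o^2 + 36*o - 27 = (o - 1)*(o^3 - 3*o^2 - 9*o + 27) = (o - 3)*(o - 1)*(o^2 - 9) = (o - 3)^2*(o - 1)*(o + 3)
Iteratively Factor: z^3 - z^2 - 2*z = (z)*(z^2 - z - 2) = z*(z + 1)*(z - 2)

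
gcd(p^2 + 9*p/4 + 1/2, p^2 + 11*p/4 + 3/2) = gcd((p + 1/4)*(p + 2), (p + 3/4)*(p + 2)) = p + 2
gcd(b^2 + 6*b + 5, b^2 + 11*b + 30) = b + 5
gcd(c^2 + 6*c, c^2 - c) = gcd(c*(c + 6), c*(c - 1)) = c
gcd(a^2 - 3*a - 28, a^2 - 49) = a - 7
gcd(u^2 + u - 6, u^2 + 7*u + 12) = u + 3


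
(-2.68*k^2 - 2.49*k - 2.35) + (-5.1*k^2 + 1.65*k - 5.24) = -7.78*k^2 - 0.84*k - 7.59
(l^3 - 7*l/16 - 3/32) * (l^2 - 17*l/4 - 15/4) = l^5 - 17*l^4/4 - 67*l^3/16 + 113*l^2/64 + 261*l/128 + 45/128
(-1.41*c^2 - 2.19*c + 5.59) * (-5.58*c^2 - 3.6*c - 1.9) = 7.8678*c^4 + 17.2962*c^3 - 20.6292*c^2 - 15.963*c - 10.621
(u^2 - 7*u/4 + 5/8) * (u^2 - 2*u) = u^4 - 15*u^3/4 + 33*u^2/8 - 5*u/4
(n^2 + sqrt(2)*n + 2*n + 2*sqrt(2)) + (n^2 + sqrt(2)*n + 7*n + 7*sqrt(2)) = 2*n^2 + 2*sqrt(2)*n + 9*n + 9*sqrt(2)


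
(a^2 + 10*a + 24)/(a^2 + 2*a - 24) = (a + 4)/(a - 4)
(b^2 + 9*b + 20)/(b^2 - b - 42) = (b^2 + 9*b + 20)/(b^2 - b - 42)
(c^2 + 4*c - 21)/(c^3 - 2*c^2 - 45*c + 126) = 1/(c - 6)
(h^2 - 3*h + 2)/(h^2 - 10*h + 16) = (h - 1)/(h - 8)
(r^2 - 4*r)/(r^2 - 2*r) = (r - 4)/(r - 2)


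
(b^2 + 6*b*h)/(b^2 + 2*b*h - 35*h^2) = b*(b + 6*h)/(b^2 + 2*b*h - 35*h^2)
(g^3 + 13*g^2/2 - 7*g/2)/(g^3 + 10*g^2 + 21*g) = (g - 1/2)/(g + 3)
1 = 1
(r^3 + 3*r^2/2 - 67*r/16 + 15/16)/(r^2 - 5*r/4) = r + 11/4 - 3/(4*r)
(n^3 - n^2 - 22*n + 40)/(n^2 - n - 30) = (n^2 - 6*n + 8)/(n - 6)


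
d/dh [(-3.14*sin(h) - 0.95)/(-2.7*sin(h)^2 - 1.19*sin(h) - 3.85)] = (-8.478*sin(h)^2 - 5.13*sin(h) + 10.9585)*cos(h)/(7.29*sin(h)^4 + 6.426*sin(h)^3 + 22.2061*sin(h)^2 + 9.163*sin(h) + 14.8225)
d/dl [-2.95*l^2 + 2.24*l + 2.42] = 2.24 - 5.9*l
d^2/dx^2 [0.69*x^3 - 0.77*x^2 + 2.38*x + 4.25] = 4.14*x - 1.54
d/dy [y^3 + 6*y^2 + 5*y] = 3*y^2 + 12*y + 5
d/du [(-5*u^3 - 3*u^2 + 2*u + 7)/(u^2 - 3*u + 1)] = (-5*u^4 + 30*u^3 - 8*u^2 - 20*u + 23)/(u^4 - 6*u^3 + 11*u^2 - 6*u + 1)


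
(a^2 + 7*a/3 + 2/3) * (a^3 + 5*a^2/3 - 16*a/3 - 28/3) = a^5 + 4*a^4 - 7*a^3/9 - 62*a^2/3 - 76*a/3 - 56/9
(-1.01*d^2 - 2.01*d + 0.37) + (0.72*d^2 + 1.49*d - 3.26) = -0.29*d^2 - 0.52*d - 2.89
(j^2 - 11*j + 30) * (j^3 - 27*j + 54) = j^5 - 11*j^4 + 3*j^3 + 351*j^2 - 1404*j + 1620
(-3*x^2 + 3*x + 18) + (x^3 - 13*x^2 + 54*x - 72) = x^3 - 16*x^2 + 57*x - 54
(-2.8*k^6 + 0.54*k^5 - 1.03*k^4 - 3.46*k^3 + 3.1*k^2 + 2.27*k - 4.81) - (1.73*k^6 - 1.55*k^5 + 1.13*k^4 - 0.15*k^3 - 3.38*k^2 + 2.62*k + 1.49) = -4.53*k^6 + 2.09*k^5 - 2.16*k^4 - 3.31*k^3 + 6.48*k^2 - 0.35*k - 6.3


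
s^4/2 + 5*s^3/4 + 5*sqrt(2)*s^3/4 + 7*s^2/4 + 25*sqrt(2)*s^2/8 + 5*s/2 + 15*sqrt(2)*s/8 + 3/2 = (s/2 + sqrt(2))*(s + 1)*(s + 3/2)*(s + sqrt(2)/2)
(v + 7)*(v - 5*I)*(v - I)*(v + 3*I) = v^4 + 7*v^3 - 3*I*v^3 + 13*v^2 - 21*I*v^2 + 91*v - 15*I*v - 105*I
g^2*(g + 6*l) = g^3 + 6*g^2*l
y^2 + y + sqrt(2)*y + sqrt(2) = (y + 1)*(y + sqrt(2))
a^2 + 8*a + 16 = (a + 4)^2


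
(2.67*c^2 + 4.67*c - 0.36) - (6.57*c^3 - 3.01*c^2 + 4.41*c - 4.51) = -6.57*c^3 + 5.68*c^2 + 0.26*c + 4.15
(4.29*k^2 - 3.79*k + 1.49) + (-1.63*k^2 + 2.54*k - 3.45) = 2.66*k^2 - 1.25*k - 1.96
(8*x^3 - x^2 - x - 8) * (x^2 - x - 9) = 8*x^5 - 9*x^4 - 72*x^3 + 2*x^2 + 17*x + 72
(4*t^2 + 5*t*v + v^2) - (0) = 4*t^2 + 5*t*v + v^2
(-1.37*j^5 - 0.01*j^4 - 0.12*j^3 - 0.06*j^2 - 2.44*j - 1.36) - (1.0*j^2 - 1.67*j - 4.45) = -1.37*j^5 - 0.01*j^4 - 0.12*j^3 - 1.06*j^2 - 0.77*j + 3.09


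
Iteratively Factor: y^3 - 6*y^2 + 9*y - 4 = (y - 4)*(y^2 - 2*y + 1) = (y - 4)*(y - 1)*(y - 1)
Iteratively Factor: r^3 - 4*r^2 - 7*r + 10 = (r + 2)*(r^2 - 6*r + 5) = (r - 5)*(r + 2)*(r - 1)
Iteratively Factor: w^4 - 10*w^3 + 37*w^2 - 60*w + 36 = (w - 3)*(w^3 - 7*w^2 + 16*w - 12) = (w - 3)*(w - 2)*(w^2 - 5*w + 6) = (w - 3)^2*(w - 2)*(w - 2)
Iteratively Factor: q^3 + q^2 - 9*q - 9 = (q - 3)*(q^2 + 4*q + 3) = (q - 3)*(q + 3)*(q + 1)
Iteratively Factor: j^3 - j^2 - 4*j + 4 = (j + 2)*(j^2 - 3*j + 2) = (j - 1)*(j + 2)*(j - 2)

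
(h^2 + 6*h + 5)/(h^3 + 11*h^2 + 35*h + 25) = 1/(h + 5)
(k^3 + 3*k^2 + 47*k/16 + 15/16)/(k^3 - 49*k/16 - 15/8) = (k + 1)/(k - 2)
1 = 1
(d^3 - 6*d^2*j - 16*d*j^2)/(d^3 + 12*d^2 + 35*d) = (d^2 - 6*d*j - 16*j^2)/(d^2 + 12*d + 35)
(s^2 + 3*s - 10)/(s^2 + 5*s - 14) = (s + 5)/(s + 7)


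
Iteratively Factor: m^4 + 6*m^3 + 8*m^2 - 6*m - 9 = (m + 3)*(m^3 + 3*m^2 - m - 3) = (m + 3)^2*(m^2 - 1) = (m + 1)*(m + 3)^2*(m - 1)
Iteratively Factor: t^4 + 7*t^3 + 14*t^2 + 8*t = (t)*(t^3 + 7*t^2 + 14*t + 8) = t*(t + 1)*(t^2 + 6*t + 8) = t*(t + 1)*(t + 4)*(t + 2)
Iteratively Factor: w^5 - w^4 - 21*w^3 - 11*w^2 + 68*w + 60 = (w - 5)*(w^4 + 4*w^3 - w^2 - 16*w - 12) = (w - 5)*(w + 3)*(w^3 + w^2 - 4*w - 4) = (w - 5)*(w - 2)*(w + 3)*(w^2 + 3*w + 2) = (w - 5)*(w - 2)*(w + 1)*(w + 3)*(w + 2)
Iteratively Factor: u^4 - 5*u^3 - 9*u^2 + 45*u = (u - 5)*(u^3 - 9*u) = (u - 5)*(u - 3)*(u^2 + 3*u) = (u - 5)*(u - 3)*(u + 3)*(u)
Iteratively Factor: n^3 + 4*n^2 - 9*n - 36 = (n + 3)*(n^2 + n - 12) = (n + 3)*(n + 4)*(n - 3)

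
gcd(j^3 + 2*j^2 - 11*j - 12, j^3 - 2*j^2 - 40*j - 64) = j + 4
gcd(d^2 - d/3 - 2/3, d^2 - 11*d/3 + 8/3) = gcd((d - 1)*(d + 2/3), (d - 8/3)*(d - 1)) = d - 1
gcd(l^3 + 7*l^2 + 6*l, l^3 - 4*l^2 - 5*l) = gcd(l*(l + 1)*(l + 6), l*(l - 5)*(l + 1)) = l^2 + l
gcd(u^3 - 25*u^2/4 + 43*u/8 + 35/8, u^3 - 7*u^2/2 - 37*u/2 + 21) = 1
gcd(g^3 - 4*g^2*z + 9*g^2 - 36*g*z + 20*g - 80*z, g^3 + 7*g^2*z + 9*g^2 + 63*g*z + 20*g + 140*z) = g^2 + 9*g + 20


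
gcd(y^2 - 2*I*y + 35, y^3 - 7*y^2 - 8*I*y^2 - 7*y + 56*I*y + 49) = y - 7*I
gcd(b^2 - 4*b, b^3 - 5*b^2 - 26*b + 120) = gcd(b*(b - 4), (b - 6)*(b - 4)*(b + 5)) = b - 4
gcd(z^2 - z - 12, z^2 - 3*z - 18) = z + 3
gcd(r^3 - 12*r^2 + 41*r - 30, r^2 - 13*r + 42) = r - 6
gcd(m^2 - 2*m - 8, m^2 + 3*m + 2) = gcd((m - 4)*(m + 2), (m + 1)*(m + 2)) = m + 2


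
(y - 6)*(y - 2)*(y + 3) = y^3 - 5*y^2 - 12*y + 36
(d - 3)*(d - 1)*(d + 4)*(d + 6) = d^4 + 6*d^3 - 13*d^2 - 66*d + 72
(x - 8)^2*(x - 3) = x^3 - 19*x^2 + 112*x - 192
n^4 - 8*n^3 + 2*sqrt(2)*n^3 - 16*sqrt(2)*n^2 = n^2*(n - 8)*(n + 2*sqrt(2))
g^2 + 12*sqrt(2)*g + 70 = (g + 5*sqrt(2))*(g + 7*sqrt(2))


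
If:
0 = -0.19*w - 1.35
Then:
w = -7.11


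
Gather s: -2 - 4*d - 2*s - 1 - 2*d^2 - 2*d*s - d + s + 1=-2*d^2 - 5*d + s*(-2*d - 1) - 2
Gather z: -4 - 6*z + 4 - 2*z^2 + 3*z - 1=-2*z^2 - 3*z - 1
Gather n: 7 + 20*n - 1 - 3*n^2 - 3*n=-3*n^2 + 17*n + 6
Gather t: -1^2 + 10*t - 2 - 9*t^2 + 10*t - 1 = -9*t^2 + 20*t - 4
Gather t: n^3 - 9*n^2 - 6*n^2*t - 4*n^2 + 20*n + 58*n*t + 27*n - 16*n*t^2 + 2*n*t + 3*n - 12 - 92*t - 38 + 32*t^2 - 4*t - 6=n^3 - 13*n^2 + 50*n + t^2*(32 - 16*n) + t*(-6*n^2 + 60*n - 96) - 56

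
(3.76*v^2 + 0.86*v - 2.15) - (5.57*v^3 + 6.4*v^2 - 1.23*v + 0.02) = -5.57*v^3 - 2.64*v^2 + 2.09*v - 2.17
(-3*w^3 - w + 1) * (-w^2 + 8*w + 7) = 3*w^5 - 24*w^4 - 20*w^3 - 9*w^2 + w + 7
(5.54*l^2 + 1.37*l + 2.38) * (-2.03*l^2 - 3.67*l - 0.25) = -11.2462*l^4 - 23.1129*l^3 - 11.2443*l^2 - 9.0771*l - 0.595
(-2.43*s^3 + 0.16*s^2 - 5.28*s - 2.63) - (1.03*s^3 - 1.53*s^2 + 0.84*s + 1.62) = -3.46*s^3 + 1.69*s^2 - 6.12*s - 4.25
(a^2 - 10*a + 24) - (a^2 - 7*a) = 24 - 3*a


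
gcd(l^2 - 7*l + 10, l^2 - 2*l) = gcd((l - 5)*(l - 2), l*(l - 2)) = l - 2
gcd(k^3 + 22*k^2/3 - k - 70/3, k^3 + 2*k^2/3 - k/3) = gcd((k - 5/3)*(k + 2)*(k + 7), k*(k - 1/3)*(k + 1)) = 1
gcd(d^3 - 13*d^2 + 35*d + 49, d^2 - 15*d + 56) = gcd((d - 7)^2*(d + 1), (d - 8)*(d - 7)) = d - 7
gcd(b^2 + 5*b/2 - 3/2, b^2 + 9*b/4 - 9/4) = b + 3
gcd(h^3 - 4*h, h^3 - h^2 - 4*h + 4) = h^2 - 4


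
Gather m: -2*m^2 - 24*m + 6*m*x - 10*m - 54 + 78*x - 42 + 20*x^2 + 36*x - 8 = -2*m^2 + m*(6*x - 34) + 20*x^2 + 114*x - 104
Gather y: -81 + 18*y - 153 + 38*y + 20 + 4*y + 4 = 60*y - 210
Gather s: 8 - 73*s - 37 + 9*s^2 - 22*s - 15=9*s^2 - 95*s - 44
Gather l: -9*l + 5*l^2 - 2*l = 5*l^2 - 11*l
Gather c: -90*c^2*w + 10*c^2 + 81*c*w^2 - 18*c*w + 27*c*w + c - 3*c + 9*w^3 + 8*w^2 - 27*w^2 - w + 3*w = c^2*(10 - 90*w) + c*(81*w^2 + 9*w - 2) + 9*w^3 - 19*w^2 + 2*w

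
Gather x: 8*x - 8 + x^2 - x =x^2 + 7*x - 8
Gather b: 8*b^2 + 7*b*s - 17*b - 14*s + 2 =8*b^2 + b*(7*s - 17) - 14*s + 2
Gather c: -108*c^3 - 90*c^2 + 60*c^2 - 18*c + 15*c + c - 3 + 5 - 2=-108*c^3 - 30*c^2 - 2*c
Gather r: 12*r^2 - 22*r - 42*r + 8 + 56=12*r^2 - 64*r + 64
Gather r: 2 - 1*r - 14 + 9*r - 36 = 8*r - 48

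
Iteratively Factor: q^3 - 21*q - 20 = (q + 1)*(q^2 - q - 20) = (q - 5)*(q + 1)*(q + 4)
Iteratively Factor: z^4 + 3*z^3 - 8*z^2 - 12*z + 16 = (z - 1)*(z^3 + 4*z^2 - 4*z - 16) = (z - 1)*(z + 2)*(z^2 + 2*z - 8) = (z - 1)*(z + 2)*(z + 4)*(z - 2)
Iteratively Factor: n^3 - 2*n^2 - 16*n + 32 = (n + 4)*(n^2 - 6*n + 8) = (n - 2)*(n + 4)*(n - 4)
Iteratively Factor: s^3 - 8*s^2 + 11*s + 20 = (s - 4)*(s^2 - 4*s - 5) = (s - 5)*(s - 4)*(s + 1)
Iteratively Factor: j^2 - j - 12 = (j + 3)*(j - 4)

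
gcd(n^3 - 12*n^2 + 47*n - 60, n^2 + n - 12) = n - 3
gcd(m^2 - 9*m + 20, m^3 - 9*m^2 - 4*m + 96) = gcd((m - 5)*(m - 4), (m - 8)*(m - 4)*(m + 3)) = m - 4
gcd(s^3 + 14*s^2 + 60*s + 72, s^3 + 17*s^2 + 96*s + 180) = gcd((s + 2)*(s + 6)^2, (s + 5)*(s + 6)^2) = s^2 + 12*s + 36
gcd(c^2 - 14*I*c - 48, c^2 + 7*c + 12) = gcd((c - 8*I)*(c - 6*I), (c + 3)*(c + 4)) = 1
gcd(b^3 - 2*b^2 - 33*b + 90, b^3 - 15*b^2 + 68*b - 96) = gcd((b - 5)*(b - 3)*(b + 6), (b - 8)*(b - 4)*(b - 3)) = b - 3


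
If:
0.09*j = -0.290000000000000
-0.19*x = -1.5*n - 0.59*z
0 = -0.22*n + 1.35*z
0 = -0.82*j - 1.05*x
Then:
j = -3.22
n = 0.30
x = 2.52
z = 0.05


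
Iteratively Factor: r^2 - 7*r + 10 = (r - 2)*(r - 5)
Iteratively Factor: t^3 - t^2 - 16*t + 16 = (t + 4)*(t^2 - 5*t + 4) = (t - 1)*(t + 4)*(t - 4)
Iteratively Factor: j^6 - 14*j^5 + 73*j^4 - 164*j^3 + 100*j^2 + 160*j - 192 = (j - 2)*(j^5 - 12*j^4 + 49*j^3 - 66*j^2 - 32*j + 96) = (j - 2)^2*(j^4 - 10*j^3 + 29*j^2 - 8*j - 48) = (j - 2)^2*(j + 1)*(j^3 - 11*j^2 + 40*j - 48) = (j - 3)*(j - 2)^2*(j + 1)*(j^2 - 8*j + 16) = (j - 4)*(j - 3)*(j - 2)^2*(j + 1)*(j - 4)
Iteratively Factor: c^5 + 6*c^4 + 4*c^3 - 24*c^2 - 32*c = (c + 2)*(c^4 + 4*c^3 - 4*c^2 - 16*c) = (c + 2)^2*(c^3 + 2*c^2 - 8*c) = c*(c + 2)^2*(c^2 + 2*c - 8) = c*(c - 2)*(c + 2)^2*(c + 4)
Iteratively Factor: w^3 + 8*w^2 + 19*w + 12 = (w + 3)*(w^2 + 5*w + 4) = (w + 3)*(w + 4)*(w + 1)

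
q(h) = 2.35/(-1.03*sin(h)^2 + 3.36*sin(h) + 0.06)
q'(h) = 2.35*(2.06*sin(h)*cos(h) - 3.36*cos(h))/(-1.03*sin(h)^2 + 3.36*sin(h) + 0.06)^2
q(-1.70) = -0.55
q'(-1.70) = 0.09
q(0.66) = 1.36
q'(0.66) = -1.30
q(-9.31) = -6.95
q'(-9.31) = 73.34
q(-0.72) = -0.90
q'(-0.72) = -1.23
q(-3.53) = 1.98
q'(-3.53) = 4.00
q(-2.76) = -1.76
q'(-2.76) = 5.06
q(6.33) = 10.93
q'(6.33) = -165.76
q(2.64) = 1.63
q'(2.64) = 2.36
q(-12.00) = 1.50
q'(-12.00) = -1.82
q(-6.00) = 2.56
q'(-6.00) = -7.45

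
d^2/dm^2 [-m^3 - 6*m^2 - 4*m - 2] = -6*m - 12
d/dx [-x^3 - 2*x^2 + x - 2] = -3*x^2 - 4*x + 1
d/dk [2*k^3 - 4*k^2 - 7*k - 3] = 6*k^2 - 8*k - 7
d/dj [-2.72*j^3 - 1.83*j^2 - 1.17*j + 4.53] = -8.16*j^2 - 3.66*j - 1.17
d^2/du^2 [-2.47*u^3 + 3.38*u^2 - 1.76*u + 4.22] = 6.76 - 14.82*u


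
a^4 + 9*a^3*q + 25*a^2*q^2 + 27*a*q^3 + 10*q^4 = (a + q)^2*(a + 2*q)*(a + 5*q)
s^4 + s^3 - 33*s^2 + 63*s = s*(s - 3)^2*(s + 7)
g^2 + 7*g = g*(g + 7)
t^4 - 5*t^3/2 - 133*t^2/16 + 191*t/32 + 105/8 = (t - 4)*(t - 3/2)*(t + 5/4)*(t + 7/4)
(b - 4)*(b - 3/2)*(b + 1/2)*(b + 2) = b^4 - 3*b^3 - 27*b^2/4 + 19*b/2 + 6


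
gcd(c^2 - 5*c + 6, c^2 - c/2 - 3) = c - 2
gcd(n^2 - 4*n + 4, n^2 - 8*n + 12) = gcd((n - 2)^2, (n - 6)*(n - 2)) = n - 2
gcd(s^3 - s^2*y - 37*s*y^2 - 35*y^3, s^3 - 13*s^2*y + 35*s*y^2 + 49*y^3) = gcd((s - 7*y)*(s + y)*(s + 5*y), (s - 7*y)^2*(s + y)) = -s^2 + 6*s*y + 7*y^2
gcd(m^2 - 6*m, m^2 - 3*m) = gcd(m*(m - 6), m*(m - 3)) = m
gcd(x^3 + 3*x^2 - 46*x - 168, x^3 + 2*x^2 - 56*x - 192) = x^2 + 10*x + 24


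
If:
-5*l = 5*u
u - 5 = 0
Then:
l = -5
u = 5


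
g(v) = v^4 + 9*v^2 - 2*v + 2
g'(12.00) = 7126.00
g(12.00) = 22010.00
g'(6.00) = 970.00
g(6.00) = 1610.00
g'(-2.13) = -78.99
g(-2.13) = 67.68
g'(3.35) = 208.68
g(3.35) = 222.25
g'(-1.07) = -26.16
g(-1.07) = 15.75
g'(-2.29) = -91.26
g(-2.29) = 81.28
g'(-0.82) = -18.97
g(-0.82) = 10.14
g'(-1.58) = -46.22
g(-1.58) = 33.86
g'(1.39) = 33.76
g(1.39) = 20.34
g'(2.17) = 77.93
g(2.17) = 62.21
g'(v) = 4*v^3 + 18*v - 2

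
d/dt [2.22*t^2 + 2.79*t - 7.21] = 4.44*t + 2.79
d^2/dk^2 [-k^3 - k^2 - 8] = -6*k - 2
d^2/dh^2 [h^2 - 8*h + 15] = 2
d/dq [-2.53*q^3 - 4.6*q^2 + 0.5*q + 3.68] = -7.59*q^2 - 9.2*q + 0.5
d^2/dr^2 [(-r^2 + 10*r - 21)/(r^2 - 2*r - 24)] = 2*(8*r^3 - 135*r^2 + 846*r - 1644)/(r^6 - 6*r^5 - 60*r^4 + 280*r^3 + 1440*r^2 - 3456*r - 13824)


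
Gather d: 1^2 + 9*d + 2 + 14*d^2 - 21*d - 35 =14*d^2 - 12*d - 32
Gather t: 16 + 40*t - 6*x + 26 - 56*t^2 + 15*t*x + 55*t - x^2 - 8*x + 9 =-56*t^2 + t*(15*x + 95) - x^2 - 14*x + 51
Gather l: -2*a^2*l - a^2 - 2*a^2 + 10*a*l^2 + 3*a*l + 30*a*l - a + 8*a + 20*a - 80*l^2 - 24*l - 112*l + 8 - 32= -3*a^2 + 27*a + l^2*(10*a - 80) + l*(-2*a^2 + 33*a - 136) - 24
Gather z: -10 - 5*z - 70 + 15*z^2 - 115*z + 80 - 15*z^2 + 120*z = 0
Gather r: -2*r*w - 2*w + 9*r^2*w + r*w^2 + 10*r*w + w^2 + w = 9*r^2*w + r*(w^2 + 8*w) + w^2 - w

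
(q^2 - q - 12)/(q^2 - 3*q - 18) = (q - 4)/(q - 6)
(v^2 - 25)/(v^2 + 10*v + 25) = (v - 5)/(v + 5)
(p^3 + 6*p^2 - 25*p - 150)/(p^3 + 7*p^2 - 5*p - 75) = (p^2 + p - 30)/(p^2 + 2*p - 15)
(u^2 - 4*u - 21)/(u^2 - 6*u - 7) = (u + 3)/(u + 1)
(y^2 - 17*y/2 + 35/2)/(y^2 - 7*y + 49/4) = 2*(y - 5)/(2*y - 7)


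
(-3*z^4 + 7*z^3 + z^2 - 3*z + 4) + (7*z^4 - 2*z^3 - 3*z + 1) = 4*z^4 + 5*z^3 + z^2 - 6*z + 5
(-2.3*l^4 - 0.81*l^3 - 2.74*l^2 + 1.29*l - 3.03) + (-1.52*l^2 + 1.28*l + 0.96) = -2.3*l^4 - 0.81*l^3 - 4.26*l^2 + 2.57*l - 2.07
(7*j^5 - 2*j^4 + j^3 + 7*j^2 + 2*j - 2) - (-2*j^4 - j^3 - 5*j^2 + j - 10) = 7*j^5 + 2*j^3 + 12*j^2 + j + 8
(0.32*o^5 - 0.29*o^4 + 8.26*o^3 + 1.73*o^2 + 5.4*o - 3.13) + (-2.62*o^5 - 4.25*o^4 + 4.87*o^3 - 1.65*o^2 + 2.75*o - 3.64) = -2.3*o^5 - 4.54*o^4 + 13.13*o^3 + 0.0800000000000001*o^2 + 8.15*o - 6.77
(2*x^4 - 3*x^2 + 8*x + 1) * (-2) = -4*x^4 + 6*x^2 - 16*x - 2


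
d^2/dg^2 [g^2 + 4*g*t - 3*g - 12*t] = 2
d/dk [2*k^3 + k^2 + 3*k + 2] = 6*k^2 + 2*k + 3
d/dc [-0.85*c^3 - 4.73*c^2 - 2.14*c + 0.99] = -2.55*c^2 - 9.46*c - 2.14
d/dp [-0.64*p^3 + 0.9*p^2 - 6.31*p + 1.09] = -1.92*p^2 + 1.8*p - 6.31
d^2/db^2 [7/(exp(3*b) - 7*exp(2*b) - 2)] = 7*((28 - 9*exp(b))*(-exp(3*b) + 7*exp(2*b) + 2) - 2*(3*exp(b) - 14)^2*exp(2*b))*exp(2*b)/(-exp(3*b) + 7*exp(2*b) + 2)^3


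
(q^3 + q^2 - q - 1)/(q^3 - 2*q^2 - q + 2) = (q + 1)/(q - 2)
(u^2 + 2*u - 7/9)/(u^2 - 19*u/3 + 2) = (u + 7/3)/(u - 6)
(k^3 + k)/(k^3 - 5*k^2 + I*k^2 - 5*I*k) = (k - I)/(k - 5)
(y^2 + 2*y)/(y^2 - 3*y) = (y + 2)/(y - 3)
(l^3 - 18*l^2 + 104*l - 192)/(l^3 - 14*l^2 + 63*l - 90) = (l^2 - 12*l + 32)/(l^2 - 8*l + 15)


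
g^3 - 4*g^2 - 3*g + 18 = (g - 3)^2*(g + 2)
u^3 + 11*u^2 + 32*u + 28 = (u + 2)^2*(u + 7)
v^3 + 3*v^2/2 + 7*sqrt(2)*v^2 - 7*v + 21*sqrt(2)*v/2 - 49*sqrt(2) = (v - 2)*(v + 7/2)*(v + 7*sqrt(2))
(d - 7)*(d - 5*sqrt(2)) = d^2 - 5*sqrt(2)*d - 7*d + 35*sqrt(2)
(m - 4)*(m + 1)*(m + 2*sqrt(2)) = m^3 - 3*m^2 + 2*sqrt(2)*m^2 - 6*sqrt(2)*m - 4*m - 8*sqrt(2)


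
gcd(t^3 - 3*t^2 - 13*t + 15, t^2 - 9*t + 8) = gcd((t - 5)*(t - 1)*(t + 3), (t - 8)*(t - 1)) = t - 1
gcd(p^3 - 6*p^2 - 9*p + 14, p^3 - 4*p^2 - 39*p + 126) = p - 7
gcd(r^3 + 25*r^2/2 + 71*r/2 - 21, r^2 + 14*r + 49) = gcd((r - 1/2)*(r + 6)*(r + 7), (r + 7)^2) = r + 7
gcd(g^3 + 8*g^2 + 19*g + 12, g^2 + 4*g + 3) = g^2 + 4*g + 3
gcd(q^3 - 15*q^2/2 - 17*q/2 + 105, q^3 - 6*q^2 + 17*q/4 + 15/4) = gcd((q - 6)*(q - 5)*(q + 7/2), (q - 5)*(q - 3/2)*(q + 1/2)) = q - 5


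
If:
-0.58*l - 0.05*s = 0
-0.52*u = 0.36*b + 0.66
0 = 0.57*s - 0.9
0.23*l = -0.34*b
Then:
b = 0.09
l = -0.14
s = 1.58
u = -1.33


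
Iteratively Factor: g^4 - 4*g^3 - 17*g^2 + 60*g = (g - 5)*(g^3 + g^2 - 12*g) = g*(g - 5)*(g^2 + g - 12) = g*(g - 5)*(g + 4)*(g - 3)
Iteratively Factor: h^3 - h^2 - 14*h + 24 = (h - 2)*(h^2 + h - 12) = (h - 3)*(h - 2)*(h + 4)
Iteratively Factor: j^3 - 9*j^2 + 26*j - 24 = (j - 3)*(j^2 - 6*j + 8) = (j - 3)*(j - 2)*(j - 4)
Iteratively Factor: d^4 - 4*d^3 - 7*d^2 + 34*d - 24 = (d + 3)*(d^3 - 7*d^2 + 14*d - 8) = (d - 4)*(d + 3)*(d^2 - 3*d + 2) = (d - 4)*(d - 2)*(d + 3)*(d - 1)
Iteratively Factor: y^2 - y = (y)*(y - 1)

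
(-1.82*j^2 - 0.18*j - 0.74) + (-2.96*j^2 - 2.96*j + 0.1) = -4.78*j^2 - 3.14*j - 0.64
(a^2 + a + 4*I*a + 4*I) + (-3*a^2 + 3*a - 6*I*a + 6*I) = -2*a^2 + 4*a - 2*I*a + 10*I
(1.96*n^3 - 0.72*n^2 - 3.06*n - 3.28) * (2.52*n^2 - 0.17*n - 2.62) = 4.9392*n^5 - 2.1476*n^4 - 12.724*n^3 - 5.859*n^2 + 8.5748*n + 8.5936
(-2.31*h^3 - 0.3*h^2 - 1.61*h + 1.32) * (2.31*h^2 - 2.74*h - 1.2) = -5.3361*h^5 + 5.6364*h^4 - 0.125100000000001*h^3 + 7.8206*h^2 - 1.6848*h - 1.584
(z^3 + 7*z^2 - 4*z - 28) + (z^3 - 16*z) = 2*z^3 + 7*z^2 - 20*z - 28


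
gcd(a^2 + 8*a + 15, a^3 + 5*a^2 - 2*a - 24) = a + 3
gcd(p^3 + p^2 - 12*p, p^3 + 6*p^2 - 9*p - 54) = p - 3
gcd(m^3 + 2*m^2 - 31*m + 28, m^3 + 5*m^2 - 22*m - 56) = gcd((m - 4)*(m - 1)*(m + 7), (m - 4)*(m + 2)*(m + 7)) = m^2 + 3*m - 28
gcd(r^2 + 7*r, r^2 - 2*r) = r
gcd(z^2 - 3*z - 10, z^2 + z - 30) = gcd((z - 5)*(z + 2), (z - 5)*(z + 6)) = z - 5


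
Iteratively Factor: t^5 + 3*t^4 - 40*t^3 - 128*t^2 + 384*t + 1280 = (t + 4)*(t^4 - t^3 - 36*t^2 + 16*t + 320) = (t + 4)^2*(t^3 - 5*t^2 - 16*t + 80) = (t - 4)*(t + 4)^2*(t^2 - t - 20) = (t - 5)*(t - 4)*(t + 4)^2*(t + 4)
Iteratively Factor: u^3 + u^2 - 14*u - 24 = (u + 2)*(u^2 - u - 12) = (u - 4)*(u + 2)*(u + 3)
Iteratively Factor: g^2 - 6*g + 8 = (g - 2)*(g - 4)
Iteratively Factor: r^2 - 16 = (r + 4)*(r - 4)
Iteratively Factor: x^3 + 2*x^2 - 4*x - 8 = (x + 2)*(x^2 - 4) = (x + 2)^2*(x - 2)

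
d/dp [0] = 0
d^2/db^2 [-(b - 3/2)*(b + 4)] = -2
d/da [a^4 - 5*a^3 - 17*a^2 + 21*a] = 4*a^3 - 15*a^2 - 34*a + 21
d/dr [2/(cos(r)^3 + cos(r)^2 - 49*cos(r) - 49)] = 2*(3*cos(r)^2 + 2*cos(r) - 49)*sin(r)/(cos(r)^3 + cos(r)^2 - 49*cos(r) - 49)^2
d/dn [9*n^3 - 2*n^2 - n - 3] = 27*n^2 - 4*n - 1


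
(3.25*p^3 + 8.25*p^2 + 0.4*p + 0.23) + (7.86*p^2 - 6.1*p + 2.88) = 3.25*p^3 + 16.11*p^2 - 5.7*p + 3.11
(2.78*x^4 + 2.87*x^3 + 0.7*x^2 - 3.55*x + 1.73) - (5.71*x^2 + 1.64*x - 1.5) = 2.78*x^4 + 2.87*x^3 - 5.01*x^2 - 5.19*x + 3.23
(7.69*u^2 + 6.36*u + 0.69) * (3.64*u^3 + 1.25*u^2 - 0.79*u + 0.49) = 27.9916*u^5 + 32.7629*u^4 + 4.3865*u^3 - 0.393800000000001*u^2 + 2.5713*u + 0.3381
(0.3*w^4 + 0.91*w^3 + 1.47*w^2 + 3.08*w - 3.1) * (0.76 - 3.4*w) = -1.02*w^5 - 2.866*w^4 - 4.3064*w^3 - 9.3548*w^2 + 12.8808*w - 2.356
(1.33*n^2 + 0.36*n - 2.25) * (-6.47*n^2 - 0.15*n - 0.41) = -8.6051*n^4 - 2.5287*n^3 + 13.9582*n^2 + 0.1899*n + 0.9225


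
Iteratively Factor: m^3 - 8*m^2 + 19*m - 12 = (m - 1)*(m^2 - 7*m + 12) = (m - 4)*(m - 1)*(m - 3)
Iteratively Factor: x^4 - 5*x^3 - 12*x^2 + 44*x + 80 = (x + 2)*(x^3 - 7*x^2 + 2*x + 40) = (x - 4)*(x + 2)*(x^2 - 3*x - 10) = (x - 5)*(x - 4)*(x + 2)*(x + 2)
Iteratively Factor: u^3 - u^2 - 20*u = (u)*(u^2 - u - 20) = u*(u + 4)*(u - 5)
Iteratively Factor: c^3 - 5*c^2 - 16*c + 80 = (c - 5)*(c^2 - 16) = (c - 5)*(c - 4)*(c + 4)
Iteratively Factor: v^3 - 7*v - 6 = (v - 3)*(v^2 + 3*v + 2) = (v - 3)*(v + 1)*(v + 2)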